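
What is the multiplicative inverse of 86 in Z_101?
Since 101 is prime, by Fermat 86^(-1) ≡ 86^{99} ≡ 74 (mod 101). Verify: 86 × 74 = 6364 ≡ 1 (mod 101)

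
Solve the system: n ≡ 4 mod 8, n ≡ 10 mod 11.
M = 8 × 11 = 88. M₁ = 11, y₁ ≡ 3 mod 8. M₂ = 8, y₂ ≡ 7 mod 11. n = 4×11×3 + 10×8×7 ≡ 76 mod 88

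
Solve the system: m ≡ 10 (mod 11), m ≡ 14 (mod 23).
M = 11 × 23 = 253. M₁ = 23, y₁ ≡ 1 (mod 11). M₂ = 11, y₂ ≡ 21 (mod 23). m = 10×23×1 + 14×11×21 ≡ 175 (mod 253)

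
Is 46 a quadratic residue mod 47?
By Euler's criterion: 46^{23} ≡ 46 mod 47. Since this equals -1 (≡ 46), 46 is not a QR.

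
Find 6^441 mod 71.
Using Fermat: 6^{70} ≡ 1 mod 71. 441 ≡ 21 mod 70. So 6^{441} ≡ 6^{21} ≡ 57 mod 71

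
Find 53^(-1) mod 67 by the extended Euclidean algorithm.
Extended GCD: 53(-24) + 67(19) = 1. So 53^(-1) ≡ -24 ≡ 43 mod 67. Verify: 53 × 43 = 2279 ≡ 1 mod 67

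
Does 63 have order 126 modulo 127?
63^{14} ≡ 1 mod 127 and 14 < 126, so ord_127(63) = 14 ≠ 126 and 63 is not a primitive root.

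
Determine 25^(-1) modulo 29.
Since 29 is prime, by Fermat 25^(-1) ≡ 25^{27} ≡ 7 mod 29. Verify: 25 × 7 = 175 ≡ 1 mod 29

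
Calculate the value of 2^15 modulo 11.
Using Fermat: 2^{10} ≡ 1 (mod 11). 15 ≡ 5 (mod 10). So 2^{15} ≡ 2^{5} ≡ 10 (mod 11)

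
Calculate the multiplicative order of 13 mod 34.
Powers of 13 mod 34: 13^1≡13, 13^2≡33, 13^3≡21, 13^4≡1. So the order of 13 is 4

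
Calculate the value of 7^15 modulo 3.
Using Fermat: 7^{2} ≡ 1 (mod 3). 15 ≡ 1 (mod 2). So 7^{15} ≡ 7^{1} ≡ 1 (mod 3)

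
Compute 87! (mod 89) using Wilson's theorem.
(88)! = (87)! × (88) ≡ -1 (mod 89). So (87)! ≡ -1 × (88)^(-1) ≡ (-1)×(-1) = 1 (mod 89)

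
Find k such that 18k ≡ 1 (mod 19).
Since 19 is prime, by Fermat 18^(-1) ≡ 18^{17} ≡ 18 (mod 19). Verify: 18 × 18 = 324 ≡ 1 (mod 19)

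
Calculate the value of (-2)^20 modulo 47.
By repeated squaring (mod 47): (-2)^{1}≡45, (-2)^{2}≡4, (-2)^{4}≡16, (-2)^{8}≡21, (-2)^{16}≡18. Then (-2)^{20} = (-2)^{16+4} ≡ 18 × 16 ≡ 6 (mod 47)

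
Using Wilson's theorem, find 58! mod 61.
(60)! = (58)! × (59) × (60) ≡ -1 mod 61. So (58)! ≡ -1 × [(60)(59)]^(-1) ≡ 30 mod 61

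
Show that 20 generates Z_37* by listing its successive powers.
20^1, 20^2, ..., 20^{36} mod 37: [20, 30, 8, 12, 18, 27, 22, 33, 31, 28, 5, 26, 2, 3, 23, 16, 24, 36, 17, 7, 29, 25, 19, 10, 15, 4, 6, 9, 32, 11, 35, 34, 14, 21, 13, 1]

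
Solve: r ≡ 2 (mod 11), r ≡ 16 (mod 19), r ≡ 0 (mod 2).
M = 11 × 19 × 2 = 418. M₁ = 38, y₁ ≡ 9 (mod 11). M₂ = 22, y₂ ≡ 13 (mod 19). M₃ = 209, y₃ ≡ 1 (mod 2). r = 2×38×9 + 16×22×13 + 0×209×1 ≡ 244 (mod 418)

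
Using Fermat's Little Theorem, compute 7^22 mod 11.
By Fermat: 7^{10} ≡ 1 (mod 11). 22 = 2×10 + 2. So 7^{22} ≡ 7^{2} ≡ 5 (mod 11)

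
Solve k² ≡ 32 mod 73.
The square roots of 32 mod 73 are 55 and 18. Verify: 55² = 3025 ≡ 32 mod 73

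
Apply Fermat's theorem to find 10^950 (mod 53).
By Fermat: 10^{52} ≡ 1 (mod 53). 950 ≡ 14 (mod 52). So 10^{950} ≡ 10^{14} ≡ 10 (mod 53)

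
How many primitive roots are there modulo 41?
There are φ(41-1) = φ(40) = 16 primitive roots modulo 41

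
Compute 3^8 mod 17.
By repeated squaring mod 17: 3^{1}≡3, 3^{2}≡9, 3^{4}≡13, 3^{8}≡16. So 3^{8} ≡ 16 mod 17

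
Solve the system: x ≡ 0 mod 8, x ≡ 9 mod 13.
M = 8 × 13 = 104. M₁ = 13, y₁ ≡ 5 mod 8. M₂ = 8, y₂ ≡ 5 mod 13. x = 0×13×5 + 9×8×5 ≡ 48 mod 104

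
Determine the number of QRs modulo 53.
Exactly half the non-zero residues mod a prime are QRs: (53-1)/2 = 26.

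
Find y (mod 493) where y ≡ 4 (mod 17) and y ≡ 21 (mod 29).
M = 17 × 29 = 493. M₁ = 29, y₁ ≡ 10 (mod 17). M₂ = 17, y₂ ≡ 12 (mod 29). y = 4×29×10 + 21×17×12 ≡ 21 (mod 493)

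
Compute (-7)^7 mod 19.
By repeated squaring mod 19: (-7)^{1}≡12, (-7)^{2}≡11, (-7)^{4}≡7. Then (-7)^{7} = (-7)^{4+2+1} ≡ 7 × 11 × 12 ≡ 12 mod 19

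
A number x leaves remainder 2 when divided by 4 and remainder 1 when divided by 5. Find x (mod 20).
M = 4 × 5 = 20. M₁ = 5, y₁ ≡ 1 (mod 4). M₂ = 4, y₂ ≡ 4 (mod 5). x = 2×5×1 + 1×4×4 ≡ 6 (mod 20)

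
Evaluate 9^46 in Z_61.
By repeated squaring (mod 61): 9^{1}≡9, 9^{2}≡20, 9^{4}≡34, 9^{8}≡58, 9^{16}≡9, 9^{32}≡20. Then 9^{46} = 9^{32+8+4+2} ≡ 20 × 58 × 34 × 20 ≡ 9 (mod 61)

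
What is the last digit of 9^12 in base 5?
Using Fermat: 9^{4} ≡ 1 (mod 5). 12 ≡ 0 (mod 4). So 9^{12} ≡ 9^{0} ≡ 1 (mod 5)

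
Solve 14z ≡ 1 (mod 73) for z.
Since 73 is prime, by Fermat 14^(-1) ≡ 14^{71} ≡ 47 (mod 73). Verify: 14 × 47 = 658 ≡ 1 (mod 73)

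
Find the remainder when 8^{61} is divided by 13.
By Fermat: 8^{12} ≡ 1 mod 13. 61 = 5×12 + 1. So 8^{61} ≡ 8^{1} ≡ 8 mod 13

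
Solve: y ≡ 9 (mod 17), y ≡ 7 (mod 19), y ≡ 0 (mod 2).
M = 17 × 19 × 2 = 646. M₁ = 38, y₁ ≡ 13 (mod 17). M₂ = 34, y₂ ≡ 14 (mod 19). M₃ = 323, y₃ ≡ 1 (mod 2). y = 9×38×13 + 7×34×14 + 0×323×1 ≡ 26 (mod 646)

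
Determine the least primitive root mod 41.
g = 6. Powers: [6, 36, 11, 25, 27, 39, 29, 10, ...] generates all 40 non-zero residues.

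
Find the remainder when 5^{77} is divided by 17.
By Fermat: 5^{16} ≡ 1 (mod 17). 77 = 4×16 + 13. So 5^{77} ≡ 5^{13} ≡ 3 (mod 17)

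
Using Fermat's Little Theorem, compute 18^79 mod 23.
By Fermat: 18^{22} ≡ 1 mod 23. 79 = 3×22 + 13. So 18^{79} ≡ 18^{13} ≡ 2 mod 23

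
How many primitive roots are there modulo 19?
Number of primitive roots mod 19 = φ(p-1) = φ(18) = 6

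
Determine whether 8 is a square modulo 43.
By Euler's criterion: 8^{21} ≡ 42 mod 43. Since this equals -1 (≡ 42), 8 is not a QR.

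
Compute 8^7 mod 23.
By repeated squaring (mod 23): 8^{1}≡8, 8^{2}≡18, 8^{4}≡2. Then 8^{7} = 8^{4+2+1} ≡ 2 × 18 × 8 ≡ 12 (mod 23)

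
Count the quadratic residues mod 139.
Exactly half the non-zero residues mod a prime are QRs: (139-1)/2 = 69.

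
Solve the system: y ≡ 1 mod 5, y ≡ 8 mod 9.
M = 5 × 9 = 45. M₁ = 9, y₁ ≡ 4 mod 5. M₂ = 5, y₂ ≡ 2 mod 9. y = 1×9×4 + 8×5×2 ≡ 26 mod 45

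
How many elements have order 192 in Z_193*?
There are φ(193-1) = φ(192) = 64 primitive roots modulo 193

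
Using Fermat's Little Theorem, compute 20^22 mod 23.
By Fermat's Little Theorem, 20^{22} ≡ 1 mod 23 since 23 is prime and gcd(20, 23) = 1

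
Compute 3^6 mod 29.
By repeated squaring (mod 29): 3^{1}≡3, 3^{2}≡9, 3^{4}≡23. Then 3^{6} = 3^{4+2} ≡ 23 × 9 ≡ 4 (mod 29)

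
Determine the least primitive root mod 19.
g = 2. For each prime q|18: 2^{9}≡18, 2^{6}≡7, none ≡ 1, so ord_19(2) = 18 and 2 is a primitive root.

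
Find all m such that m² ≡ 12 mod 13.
The square roots of 12 mod 13 are 8 and 5. Verify: 8² = 64 ≡ 12 mod 13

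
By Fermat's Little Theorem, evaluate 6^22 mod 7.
By Fermat: 6^{6} ≡ 1 mod 7. 22 = 3×6 + 4. So 6^{22} ≡ 6^{4} ≡ 1 mod 7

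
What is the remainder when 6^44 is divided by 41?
Using Fermat: 6^{40} ≡ 1 mod 41. 44 ≡ 4 mod 40. So 6^{44} ≡ 6^{4} ≡ 25 mod 41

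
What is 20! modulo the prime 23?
(22)! = (20)! × (21) × (22) ≡ -1 (mod 23). So (20)! ≡ -1 × [(22)(21)]^(-1) ≡ 11 (mod 23)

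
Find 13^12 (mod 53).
By repeated squaring (mod 53): 13^{1}≡13, 13^{2}≡10, 13^{4}≡47, 13^{8}≡36. Then 13^{12} = 13^{8+4} ≡ 36 × 47 ≡ 49 (mod 53)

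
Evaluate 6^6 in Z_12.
By repeated squaring (mod 12): 6^{1}≡6, 6^{2}≡0, 6^{4}≡0. Then 6^{6} = 6^{4+2} ≡ 0 × 0 ≡ 0 (mod 12)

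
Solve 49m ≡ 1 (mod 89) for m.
Since 89 is prime, by Fermat 49^(-1) ≡ 49^{87} ≡ 20 (mod 89). Verify: 49 × 20 = 980 ≡ 1 (mod 89)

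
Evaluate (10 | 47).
(10/47) = 10^{23} mod 47 = -1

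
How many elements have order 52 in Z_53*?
A prime p has φ(p-1) primitive roots; here φ(52) = 24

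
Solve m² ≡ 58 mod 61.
The square roots of 58 mod 61 are 34 and 27. Verify: 34² = 1156 ≡ 58 mod 61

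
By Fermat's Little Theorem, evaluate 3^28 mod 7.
By Fermat: 3^{6} ≡ 1 mod 7. 28 = 4×6 + 4. So 3^{28} ≡ 3^{4} ≡ 4 mod 7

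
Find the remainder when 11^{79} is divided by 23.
By Fermat: 11^{22} ≡ 1 (mod 23). 79 = 3×22 + 13. So 11^{79} ≡ 11^{13} ≡ 17 (mod 23)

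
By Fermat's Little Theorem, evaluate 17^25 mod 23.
By Fermat: 17^{22} ≡ 1 mod 23. So 17^{25} = 17^{22} · 17^{3} ≡ 17^{3} ≡ 14 mod 23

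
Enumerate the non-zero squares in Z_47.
Squares in Z_47*: {1, 2, 3, 4, 6, 7, 8, 9, 12, 14, 16, 17, 18, 21, 24, 25, 27, 28, 32, 34, 36, 37, 42}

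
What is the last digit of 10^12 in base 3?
Using Fermat: 10^{2} ≡ 1 mod 3. 12 ≡ 0 mod 2. So 10^{12} ≡ 10^{0} ≡ 1 mod 3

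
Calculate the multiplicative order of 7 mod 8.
Powers of 7 mod 8: 7^1≡7, 7^2≡1. So the order of 7 is 2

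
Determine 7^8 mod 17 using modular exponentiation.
By repeated squaring mod 17: 7^{1}≡7, 7^{2}≡15, 7^{4}≡4, 7^{8}≡16. So 7^{8} ≡ 16 mod 17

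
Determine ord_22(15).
Powers of 15 mod 22: 15^1≡15, 15^2≡5, 15^3≡9, 15^4≡3, 15^5≡1. ord_22(15) = 5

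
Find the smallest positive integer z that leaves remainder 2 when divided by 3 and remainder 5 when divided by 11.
M = 3 × 11 = 33. M₁ = 11, y₁ ≡ 2 mod 3. M₂ = 3, y₂ ≡ 4 mod 11. z = 2×11×2 + 5×3×4 ≡ 5 mod 33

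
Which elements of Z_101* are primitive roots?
There are φ(100) = 40 primitive roots mod 101: {2, 3, 7, 8, 11, 12, 15, 18, 26, 27, 28, 29, 34, 35, 38, 40, 42, 46, 48, 50, 51, 53, 55, 59, 61, 63, 66, 67, 72, 73, 74, 75, 83, 86, 89, 90, 93, 94, 98, 99}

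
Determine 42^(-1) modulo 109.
Since 109 is prime, by Fermat 42^(-1) ≡ 42^{107} ≡ 13 mod 109. Verify: 42 × 13 = 546 ≡ 1 mod 109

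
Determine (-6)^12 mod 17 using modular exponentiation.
By repeated squaring (mod 17): (-6)^{1}≡11, (-6)^{2}≡2, (-6)^{4}≡4, (-6)^{8}≡16. Then (-6)^{12} = (-6)^{8+4} ≡ 16 × 4 ≡ 13 (mod 17)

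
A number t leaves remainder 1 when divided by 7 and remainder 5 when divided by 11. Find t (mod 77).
M = 7 × 11 = 77. M₁ = 11, y₁ ≡ 2 (mod 7). M₂ = 7, y₂ ≡ 8 (mod 11). t = 1×11×2 + 5×7×8 ≡ 71 (mod 77)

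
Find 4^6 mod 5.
Using Fermat: 4^{4} ≡ 1 mod 5. 6 ≡ 2 mod 4. So 4^{6} ≡ 4^{2} ≡ 1 mod 5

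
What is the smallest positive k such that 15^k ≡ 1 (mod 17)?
Powers of 15 mod 17: 15^1≡15, 15^2≡4, 15^3≡9, 15^4≡16, 15^5≡2, 15^6≡13, 15^7≡8, 15^8≡1. ord_17(15) = 8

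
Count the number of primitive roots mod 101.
Number of primitive roots mod 101 = φ(p-1) = φ(100) = 40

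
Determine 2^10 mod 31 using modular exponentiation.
By repeated squaring (mod 31): 2^{1}≡2, 2^{2}≡4, 2^{4}≡16, 2^{8}≡8. Then 2^{10} = 2^{8+2} ≡ 8 × 4 ≡ 1 (mod 31)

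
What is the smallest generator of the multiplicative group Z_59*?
g = 2. For each prime q|58: 2^{29}≡58, 2^{2}≡4, none ≡ 1, so ord_59(2) = 58 and 2 is a primitive root.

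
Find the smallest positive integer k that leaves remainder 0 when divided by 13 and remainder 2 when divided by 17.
M = 13 × 17 = 221. M₁ = 17, y₁ ≡ 10 (mod 13). M₂ = 13, y₂ ≡ 4 (mod 17). k = 0×17×10 + 2×13×4 ≡ 104 (mod 221)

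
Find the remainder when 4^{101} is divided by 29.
By Fermat: 4^{28} ≡ 1 (mod 29). 101 = 3×28 + 17. So 4^{101} ≡ 4^{17} ≡ 6 (mod 29)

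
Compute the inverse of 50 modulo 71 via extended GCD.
Extended GCD: 50(27) + 71(-19) = 1. So 50^(-1) ≡ 27 mod 71. Verify: 50 × 27 = 1350 ≡ 1 mod 71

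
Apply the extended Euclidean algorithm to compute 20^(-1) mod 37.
Extended GCD: 20(13) + 37(-7) = 1. So 20^(-1) ≡ 13 mod 37. Verify: 20 × 13 = 260 ≡ 1 mod 37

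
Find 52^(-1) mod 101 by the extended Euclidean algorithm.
Extended GCD: 52(-33) + 101(17) = 1. So 52^(-1) ≡ -33 ≡ 68 mod 101. Verify: 52 × 68 = 3536 ≡ 1 mod 101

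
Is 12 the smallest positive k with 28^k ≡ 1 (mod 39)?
Powers of 28 mod 39: 28^1≡28, 28^2≡4, 28^3≡34, 28^4≡16, 28^5≡19, 28^6≡25, 28^7≡37, 28^8≡22, 28^9≡31, 28^10≡10, 28^11≡7, 28^12≡1. First k with 28^k≡1 is k=12. Yes, ord_39(28) = 12.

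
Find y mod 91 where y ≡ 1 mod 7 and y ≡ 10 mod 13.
M = 7 × 13 = 91. M₁ = 13, y₁ ≡ 6 mod 7. M₂ = 7, y₂ ≡ 2 mod 13. y = 1×13×6 + 10×7×2 ≡ 36 mod 91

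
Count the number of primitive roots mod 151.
There are φ(151-1) = φ(150) = 40 primitive roots modulo 151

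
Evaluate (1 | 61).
(1/61) = 1^{30} mod 61 = 1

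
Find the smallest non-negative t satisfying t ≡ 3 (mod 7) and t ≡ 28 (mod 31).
M = 7 × 31 = 217. M₁ = 31, y₁ ≡ 5 (mod 7). M₂ = 7, y₂ ≡ 9 (mod 31). t = 3×31×5 + 28×7×9 ≡ 59 (mod 217)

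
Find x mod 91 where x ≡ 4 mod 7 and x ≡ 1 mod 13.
M = 7 × 13 = 91. M₁ = 13, y₁ ≡ 6 mod 7. M₂ = 7, y₂ ≡ 2 mod 13. x = 4×13×6 + 1×7×2 ≡ 53 mod 91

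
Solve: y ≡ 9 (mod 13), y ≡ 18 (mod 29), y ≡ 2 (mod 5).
M = 13 × 29 × 5 = 1885. M₁ = 145, y₁ ≡ 7 (mod 13). M₂ = 65, y₂ ≡ 25 (mod 29). M₃ = 377, y₃ ≡ 3 (mod 5). y = 9×145×7 + 18×65×25 + 2×377×3 ≡ 1062 (mod 1885)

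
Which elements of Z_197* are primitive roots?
There are φ(196) = 84 primitive roots mod 197: {2, 3, 5, 8, 11, 12, 13, 17, 18, 21, 27, 30, 31, 32, 35, 38, 44, 45, 46, 48, 50, 52, 56, 57, 58, 66, 67, 71, 72, 73, 74, 75, 78, 79, 80, 82, 86, 89, 91, 94, 95, 98, 99, 102, 103, 106, 108, 111, 115, 117, 118, 119, 122, 123, 124, 125, 126, 130, 131, 139, 140, 141, 145, 147, 149, 151, 152, 153, 159, 162, 165, 166, 167, 170, 176, 179, 180, 184, 185, 186, 189, 192, 194, 195}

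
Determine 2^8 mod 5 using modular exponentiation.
Using Fermat: 2^{4} ≡ 1 (mod 5). 8 ≡ 0 (mod 4). So 2^{8} ≡ 2^{0} ≡ 1 (mod 5)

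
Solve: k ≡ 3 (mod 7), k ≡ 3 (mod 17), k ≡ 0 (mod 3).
M = 7 × 17 × 3 = 357. M₁ = 51, y₁ ≡ 4 (mod 7). M₂ = 21, y₂ ≡ 13 (mod 17). M₃ = 119, y₃ ≡ 2 (mod 3). k = 3×51×4 + 3×21×13 + 0×119×2 ≡ 3 (mod 357)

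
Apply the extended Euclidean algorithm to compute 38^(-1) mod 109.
Extended GCD: 38(-43) + 109(15) = 1. So 38^(-1) ≡ -43 ≡ 66 mod 109. Verify: 38 × 66 = 2508 ≡ 1 mod 109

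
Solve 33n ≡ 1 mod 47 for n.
Since 47 is prime, by Fermat 33^(-1) ≡ 33^{45} ≡ 10 mod 47. Verify: 33 × 10 = 330 ≡ 1 mod 47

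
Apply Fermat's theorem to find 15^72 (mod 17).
By Fermat: 15^{16} ≡ 1 (mod 17). 72 = 4×16 + 8. So 15^{72} ≡ 15^{8} ≡ 1 (mod 17)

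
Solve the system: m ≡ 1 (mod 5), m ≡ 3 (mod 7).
M = 5 × 7 = 35. M₁ = 7, y₁ ≡ 3 (mod 5). M₂ = 5, y₂ ≡ 3 (mod 7). m = 1×7×3 + 3×5×3 ≡ 31 (mod 35)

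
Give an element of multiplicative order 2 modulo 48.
7 has order 2 mod 48 since 7^{2} ≡ 1 (mod 48) and no smaller power works.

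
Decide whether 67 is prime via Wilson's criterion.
(66)! mod 67 = 66. Since 66 ≡ -1 (mod 67), 67 is prime.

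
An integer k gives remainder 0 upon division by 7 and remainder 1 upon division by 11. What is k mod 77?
M = 7 × 11 = 77. M₁ = 11, y₁ ≡ 2 mod 7. M₂ = 7, y₂ ≡ 8 mod 11. k = 0×11×2 + 1×7×8 ≡ 56 mod 77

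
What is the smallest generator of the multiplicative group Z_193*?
g = 5. For each prime q|192: 5^{96}≡192, 5^{64}≡84, none ≡ 1, so ord_193(5) = 192 and 5 is a primitive root.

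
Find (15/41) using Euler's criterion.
(15/41) = 15^{20} mod 41 = -1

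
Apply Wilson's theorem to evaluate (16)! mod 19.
(18)! = (16)! × (17) × (18) ≡ -1 mod 19. So (16)! ≡ -1 × [(18)(17)]^(-1) ≡ 9 mod 19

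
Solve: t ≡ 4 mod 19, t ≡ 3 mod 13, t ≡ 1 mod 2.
M = 19 × 13 × 2 = 494. M₁ = 26, y₁ ≡ 11 mod 19. M₂ = 38, y₂ ≡ 12 mod 13. M₃ = 247, y₃ ≡ 1 mod 2. t = 4×26×11 + 3×38×12 + 1×247×1 ≡ 289 mod 494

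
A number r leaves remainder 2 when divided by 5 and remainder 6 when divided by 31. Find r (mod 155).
M = 5 × 31 = 155. M₁ = 31, y₁ ≡ 1 (mod 5). M₂ = 5, y₂ ≡ 25 (mod 31). r = 2×31×1 + 6×5×25 ≡ 37 (mod 155)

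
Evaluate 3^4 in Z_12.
3^{4} = 81 ≡ 9 mod 12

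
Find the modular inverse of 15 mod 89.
Since 89 is prime, by Fermat 15^(-1) ≡ 15^{87} ≡ 6 mod 89. Verify: 15 × 6 = 90 ≡ 1 mod 89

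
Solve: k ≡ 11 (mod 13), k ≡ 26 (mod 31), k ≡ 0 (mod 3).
M = 13 × 31 × 3 = 1209. M₁ = 93, y₁ ≡ 7 (mod 13). M₂ = 39, y₂ ≡ 4 (mod 31). M₃ = 403, y₃ ≡ 1 (mod 3). k = 11×93×7 + 26×39×4 + 0×403×1 ≡ 336 (mod 1209)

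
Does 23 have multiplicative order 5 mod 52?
Powers of 23 mod 52: 23^1≡23, 23^2≡9, 23^3≡51, 23^4≡29, 23^5≡43, 23^6≡1. 23^5≡43≢1, so ord ≠ 5. No, the actual order is 6.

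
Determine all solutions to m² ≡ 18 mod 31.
The square roots of 18 mod 31 are 7 and 24. Verify: 7² = 49 ≡ 18 mod 31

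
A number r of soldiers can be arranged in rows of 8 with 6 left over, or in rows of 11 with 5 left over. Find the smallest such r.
M = 8 × 11 = 88. M₁ = 11, y₁ ≡ 3 (mod 8). M₂ = 8, y₂ ≡ 7 (mod 11). r = 6×11×3 + 5×8×7 ≡ 38 (mod 88)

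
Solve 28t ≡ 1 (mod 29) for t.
Since 29 is prime, by Fermat 28^(-1) ≡ 28^{27} ≡ 28 (mod 29). Verify: 28 × 28 = 784 ≡ 1 (mod 29)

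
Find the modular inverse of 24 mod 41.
Since 41 is prime, by Fermat 24^(-1) ≡ 24^{39} ≡ 12 mod 41. Verify: 24 × 12 = 288 ≡ 1 mod 41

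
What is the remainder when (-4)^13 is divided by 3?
Using Fermat: (-4)^{2} ≡ 1 (mod 3). 13 ≡ 1 (mod 2). So (-4)^{13} ≡ (-4)^{1} ≡ 2 (mod 3)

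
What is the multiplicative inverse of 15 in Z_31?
Since 31 is prime, by Fermat 15^(-1) ≡ 15^{29} ≡ 29 (mod 31). Verify: 15 × 29 = 435 ≡ 1 (mod 31)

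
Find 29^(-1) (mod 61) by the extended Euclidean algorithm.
Extended GCD: 29(-21) + 61(10) = 1. So 29^(-1) ≡ -21 ≡ 40 (mod 61). Verify: 29 × 40 = 1160 ≡ 1 (mod 61)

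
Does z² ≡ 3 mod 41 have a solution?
By Euler's criterion: 3^{20} ≡ 40 mod 41. Since this equals -1 (≡ 40), 3 is not a QR.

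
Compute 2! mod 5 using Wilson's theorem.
(4)! = (2)! × (3) × (4) ≡ -1 mod 5. So (2)! ≡ -1 × [(4)(3)]^(-1) ≡ 2 mod 5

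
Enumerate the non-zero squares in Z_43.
Quadratic residues modulo 43: {1, 4, 6, 9, 10, 11, 13, 14, 15, 16, 17, 21, 23, 24, 25, 31, 35, 36, 38, 40, 41}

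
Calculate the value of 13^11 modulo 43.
By repeated squaring mod 43: 13^{1}≡13, 13^{2}≡40, 13^{4}≡9, 13^{8}≡38. Then 13^{11} = 13^{8+2+1} ≡ 38 × 40 × 13 ≡ 23 mod 43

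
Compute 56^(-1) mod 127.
Since 127 is prime, by Fermat 56^(-1) ≡ 56^{125} ≡ 93 mod 127. Verify: 56 × 93 = 5208 ≡ 1 mod 127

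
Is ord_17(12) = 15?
Powers of 12 mod 17: 12^1≡12, 12^2≡8, 12^3≡11, 12^4≡13, 12^5≡3, 12^6≡2, 12^7≡7, 12^8≡16, 12^9≡5, 12^10≡9, 12^11≡6, 12^12≡4, 12^13≡14, 12^14≡15, 12^15≡10, 12^16≡1. 12^15≡10≢1, so ord ≠ 15. No, the actual order is 16.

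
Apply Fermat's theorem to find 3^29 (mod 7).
By Fermat: 3^{6} ≡ 1 (mod 7). 29 = 4×6 + 5. So 3^{29} ≡ 3^{5} ≡ 5 (mod 7)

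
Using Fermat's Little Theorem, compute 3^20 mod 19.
By Fermat: 3^{18} ≡ 1 (mod 19). So 3^{20} = 3^{18} · 3^{2} ≡ 3^{2} ≡ 9 (mod 19)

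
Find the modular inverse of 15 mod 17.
Since 17 is prime, by Fermat 15^(-1) ≡ 15^{15} ≡ 8 mod 17. Verify: 15 × 8 = 120 ≡ 1 mod 17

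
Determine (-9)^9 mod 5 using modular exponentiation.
Using Fermat: (-9)^{4} ≡ 1 (mod 5). 9 ≡ 1 (mod 4). So (-9)^{9} ≡ (-9)^{1} ≡ 1 (mod 5)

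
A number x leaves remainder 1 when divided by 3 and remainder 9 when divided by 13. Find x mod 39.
M = 3 × 13 = 39. M₁ = 13, y₁ ≡ 1 mod 3. M₂ = 3, y₂ ≡ 9 mod 13. x = 1×13×1 + 9×3×9 ≡ 22 mod 39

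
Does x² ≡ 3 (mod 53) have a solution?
By Euler's criterion: 3^{26} ≡ 52 (mod 53). Since this equals -1 (≡ 52), 3 is not a QR.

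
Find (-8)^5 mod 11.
By repeated squaring mod 11: (-8)^{1}≡3, (-8)^{2}≡9, (-8)^{4}≡4. Then (-8)^{5} = (-8)^{4+1} ≡ 4 × 3 ≡ 1 mod 11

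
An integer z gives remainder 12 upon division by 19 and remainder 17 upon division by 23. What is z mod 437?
M = 19 × 23 = 437. M₁ = 23, y₁ ≡ 5 mod 19. M₂ = 19, y₂ ≡ 17 mod 23. z = 12×23×5 + 17×19×17 ≡ 316 mod 437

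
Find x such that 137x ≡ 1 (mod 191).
Since 191 is prime, by Fermat 137^(-1) ≡ 137^{189} ≡ 145 (mod 191). Verify: 137 × 145 = 19865 ≡ 1 (mod 191)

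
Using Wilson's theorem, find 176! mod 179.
(178)! = (176)! × (177) × (178) ≡ -1 (mod 179). So (176)! ≡ -1 × [(178)(177)]^(-1) ≡ 89 (mod 179)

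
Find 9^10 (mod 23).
By repeated squaring (mod 23): 9^{1}≡9, 9^{2}≡12, 9^{4}≡6, 9^{8}≡13. Then 9^{10} = 9^{8+2} ≡ 13 × 12 ≡ 18 (mod 23)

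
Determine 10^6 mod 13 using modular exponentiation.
By repeated squaring (mod 13): 10^{1}≡10, 10^{2}≡9, 10^{4}≡3. Then 10^{6} = 10^{4+2} ≡ 3 × 9 ≡ 1 (mod 13)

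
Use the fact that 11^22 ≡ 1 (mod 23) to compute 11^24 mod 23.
By Fermat: 11^{22} ≡ 1 (mod 23). So 11^{24} = 11^{22} · 11^{2} ≡ 11^{2} ≡ 6 (mod 23)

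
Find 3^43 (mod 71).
By repeated squaring (mod 71): 3^{1}≡3, 3^{2}≡9, 3^{4}≡10, 3^{8}≡29, 3^{16}≡60, 3^{32}≡50. Then 3^{43} = 3^{32+8+2+1} ≡ 50 × 29 × 9 × 3 ≡ 29 (mod 71)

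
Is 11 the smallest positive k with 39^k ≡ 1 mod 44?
Powers of 39 mod 44: 39^1≡39, 39^2≡25, 39^3≡7, 39^4≡9, 39^5≡43, 39^6≡5, 39^7≡19, 39^8≡37, 39^9≡35, 39^10≡1. Already 39^10≡1, so the order is 10 < 11. No, the actual order is 10.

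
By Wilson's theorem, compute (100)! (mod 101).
By Wilson's theorem, (100)! ≡ -1 ≡ 100 (mod 101)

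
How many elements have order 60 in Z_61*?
A prime p has φ(p-1) primitive roots; here φ(60) = 16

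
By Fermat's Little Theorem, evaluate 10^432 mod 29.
By Fermat: 10^{28} ≡ 1 mod 29. 432 ≡ 12 mod 28. So 10^{432} ≡ 10^{12} ≡ 20 mod 29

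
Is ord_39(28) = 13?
Powers of 28 mod 39: 28^1≡28, 28^2≡4, 28^3≡34, 28^4≡16, 28^5≡19, 28^6≡25, 28^7≡37, 28^8≡22, 28^9≡31, 28^10≡10, 28^11≡7, 28^12≡1. Already 28^12≡1, so the order is 12 < 13. No, the actual order is 12.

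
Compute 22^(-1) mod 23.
Since 23 is prime, by Fermat 22^(-1) ≡ 22^{21} ≡ 22 mod 23. Verify: 22 × 22 = 484 ≡ 1 mod 23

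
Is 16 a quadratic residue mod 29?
By Euler's criterion: 16^{14} ≡ 1 mod 29. Since this equals 1, 16 is a QR.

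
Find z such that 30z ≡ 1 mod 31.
Since 31 is prime, by Fermat 30^(-1) ≡ 30^{29} ≡ 30 mod 31. Verify: 30 × 30 = 900 ≡ 1 mod 31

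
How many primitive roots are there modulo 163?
A prime p has φ(p-1) primitive roots; here φ(162) = 54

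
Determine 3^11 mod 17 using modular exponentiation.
By repeated squaring (mod 17): 3^{1}≡3, 3^{2}≡9, 3^{4}≡13, 3^{8}≡16. Then 3^{11} = 3^{8+2+1} ≡ 16 × 9 × 3 ≡ 7 (mod 17)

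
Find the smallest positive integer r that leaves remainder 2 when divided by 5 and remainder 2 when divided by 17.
M = 5 × 17 = 85. M₁ = 17, y₁ ≡ 3 mod 5. M₂ = 5, y₂ ≡ 7 mod 17. r = 2×17×3 + 2×5×7 ≡ 2 mod 85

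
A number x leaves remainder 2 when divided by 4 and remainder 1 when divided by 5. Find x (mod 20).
M = 4 × 5 = 20. M₁ = 5, y₁ ≡ 1 (mod 4). M₂ = 4, y₂ ≡ 4 (mod 5). x = 2×5×1 + 1×4×4 ≡ 6 (mod 20)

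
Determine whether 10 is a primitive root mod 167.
ord_167(10) divides 166. For each prime q|166: 10^{83}≡166, 10^{2}≡100, none ≡ 1. So 10 has order 166 and is a primitive root mod 167.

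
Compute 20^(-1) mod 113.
Since 113 is prime, by Fermat 20^(-1) ≡ 20^{111} ≡ 17 mod 113. Verify: 20 × 17 = 340 ≡ 1 mod 113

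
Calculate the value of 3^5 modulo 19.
By repeated squaring (mod 19): 3^{1}≡3, 3^{2}≡9, 3^{4}≡5. Then 3^{5} = 3^{4+1} ≡ 5 × 3 ≡ 15 (mod 19)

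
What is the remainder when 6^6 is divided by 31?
By repeated squaring (mod 31): 6^{1}≡6, 6^{2}≡5, 6^{4}≡25. Then 6^{6} = 6^{4+2} ≡ 25 × 5 ≡ 1 (mod 31)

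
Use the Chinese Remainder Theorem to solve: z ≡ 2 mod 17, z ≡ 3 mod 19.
M = 17 × 19 = 323. M₁ = 19, y₁ ≡ 9 mod 17. M₂ = 17, y₂ ≡ 9 mod 19. z = 2×19×9 + 3×17×9 ≡ 155 mod 323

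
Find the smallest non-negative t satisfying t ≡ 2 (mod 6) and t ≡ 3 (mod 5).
M = 6 × 5 = 30. M₁ = 5, y₁ ≡ 5 (mod 6). M₂ = 6, y₂ ≡ 1 (mod 5). t = 2×5×5 + 3×6×1 ≡ 8 (mod 30)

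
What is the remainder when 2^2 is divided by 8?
2^{2} = 4 ≡ 4 (mod 8)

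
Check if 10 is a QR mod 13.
By Euler's criterion: 10^{6} ≡ 1 (mod 13). Since this equals 1, 10 is a QR.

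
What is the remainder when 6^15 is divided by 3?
By repeated squaring mod 3: 6^{1}≡0, 6^{2}≡0, 6^{4}≡0, 6^{8}≡0. Then 6^{15} = 6^{8+4+2+1} ≡ 0 × 0 × 0 × 0 ≡ 0 mod 3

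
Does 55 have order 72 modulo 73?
55^{9} ≡ 1 mod 73 and 9 < 72, so ord_73(55) = 9 ≠ 72 and 55 is not a primitive root.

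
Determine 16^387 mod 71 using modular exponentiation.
Using Fermat: 16^{70} ≡ 1 (mod 71). 387 ≡ 37 (mod 70). So 16^{387} ≡ 16^{37} ≡ 43 (mod 71)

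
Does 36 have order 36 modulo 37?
36^{2} ≡ 1 mod 37 and 2 < 36, so ord_37(36) = 2 ≠ 36 and 36 is not a primitive root.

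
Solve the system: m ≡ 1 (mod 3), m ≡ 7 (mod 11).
M = 3 × 11 = 33. M₁ = 11, y₁ ≡ 2 (mod 3). M₂ = 3, y₂ ≡ 4 (mod 11). m = 1×11×2 + 7×3×4 ≡ 7 (mod 33)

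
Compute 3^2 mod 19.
3^{2} = 9 ≡ 9 (mod 19)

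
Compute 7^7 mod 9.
By repeated squaring (mod 9): 7^{1}≡7, 7^{2}≡4, 7^{4}≡7. Then 7^{7} = 7^{4+2+1} ≡ 7 × 4 × 7 ≡ 7 (mod 9)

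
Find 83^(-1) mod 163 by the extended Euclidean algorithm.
Extended GCD: 83(55) + 163(-28) = 1. So 83^(-1) ≡ 55 mod 163. Verify: 83 × 55 = 4565 ≡ 1 mod 163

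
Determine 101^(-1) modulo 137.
Since 137 is prime, by Fermat 101^(-1) ≡ 101^{135} ≡ 19 (mod 137). Verify: 101 × 19 = 1919 ≡ 1 (mod 137)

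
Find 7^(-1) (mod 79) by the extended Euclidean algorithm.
Extended GCD: 7(34) + 79(-3) = 1. So 7^(-1) ≡ 34 (mod 79). Verify: 7 × 34 = 238 ≡ 1 (mod 79)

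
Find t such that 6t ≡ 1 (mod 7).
Since 7 is prime, by Fermat 6^(-1) ≡ 6^{5} ≡ 6 (mod 7). Verify: 6 × 6 = 36 ≡ 1 (mod 7)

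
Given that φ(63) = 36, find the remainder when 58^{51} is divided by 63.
By Euler: 58^{36} ≡ 1 mod 63 since gcd(58, 63) = 1. 51 = 1×36 + 15. So 58^{51} ≡ 58^{15} ≡ 1 mod 63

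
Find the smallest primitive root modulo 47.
g = 5. Powers: [5, 25, 31, 14, 23, 21, 11, 8, ...] generates all 46 non-zero residues.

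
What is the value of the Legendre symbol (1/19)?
(1/19) = 1^{9} mod 19 = 1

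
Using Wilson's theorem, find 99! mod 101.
(100)! = (99)! × (100) ≡ -1 mod 101. So (99)! ≡ -1 × (100)^(-1) ≡ (-1)×(-1) = 1 mod 101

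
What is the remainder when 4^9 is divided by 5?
Using Fermat: 4^{4} ≡ 1 (mod 5). 9 ≡ 1 (mod 4). So 4^{9} ≡ 4^{1} ≡ 4 (mod 5)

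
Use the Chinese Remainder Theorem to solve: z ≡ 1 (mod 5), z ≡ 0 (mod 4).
M = 5 × 4 = 20. M₁ = 4, y₁ ≡ 4 (mod 5). M₂ = 5, y₂ ≡ 1 (mod 4). z = 1×4×4 + 0×5×1 ≡ 16 (mod 20)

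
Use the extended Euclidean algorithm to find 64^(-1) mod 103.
Extended GCD: 64(-37) + 103(23) = 1. So 64^(-1) ≡ -37 ≡ 66 (mod 103). Verify: 64 × 66 = 4224 ≡ 1 (mod 103)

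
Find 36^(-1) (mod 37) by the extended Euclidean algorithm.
Extended GCD: 36(-1) + 37(1) = 1. So 36^(-1) ≡ -1 ≡ 36 (mod 37). Verify: 36 × 36 = 1296 ≡ 1 (mod 37)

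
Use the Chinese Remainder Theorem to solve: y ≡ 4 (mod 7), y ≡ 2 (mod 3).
M = 7 × 3 = 21. M₁ = 3, y₁ ≡ 5 (mod 7). M₂ = 7, y₂ ≡ 1 (mod 3). y = 4×3×5 + 2×7×1 ≡ 11 (mod 21)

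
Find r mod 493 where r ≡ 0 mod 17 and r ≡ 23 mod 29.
M = 17 × 29 = 493. M₁ = 29, y₁ ≡ 10 mod 17. M₂ = 17, y₂ ≡ 12 mod 29. r = 0×29×10 + 23×17×12 ≡ 255 mod 493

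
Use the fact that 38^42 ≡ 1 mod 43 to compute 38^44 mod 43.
By Fermat: 38^{42} ≡ 1 mod 43. So 38^{44} = 38^{42} · 38^{2} ≡ 38^{2} ≡ 25 mod 43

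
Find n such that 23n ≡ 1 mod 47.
Since 47 is prime, by Fermat 23^(-1) ≡ 23^{45} ≡ 45 mod 47. Verify: 23 × 45 = 1035 ≡ 1 mod 47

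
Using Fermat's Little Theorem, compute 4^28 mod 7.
By Fermat: 4^{6} ≡ 1 (mod 7). 28 = 4×6 + 4. So 4^{28} ≡ 4^{4} ≡ 4 (mod 7)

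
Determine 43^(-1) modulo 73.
Since 73 is prime, by Fermat 43^(-1) ≡ 43^{71} ≡ 17 (mod 73). Verify: 43 × 17 = 731 ≡ 1 (mod 73)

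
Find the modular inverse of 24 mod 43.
Since 43 is prime, by Fermat 24^(-1) ≡ 24^{41} ≡ 9 mod 43. Verify: 24 × 9 = 216 ≡ 1 mod 43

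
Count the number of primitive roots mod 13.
A prime p has φ(p-1) primitive roots; here φ(12) = 4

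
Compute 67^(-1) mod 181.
Since 181 is prime, by Fermat 67^(-1) ≡ 67^{179} ≡ 154 mod 181. Verify: 67 × 154 = 10318 ≡ 1 mod 181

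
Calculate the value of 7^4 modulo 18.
7^{4} = 2401 ≡ 7 mod 18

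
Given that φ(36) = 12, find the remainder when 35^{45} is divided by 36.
By Euler: 35^{12} ≡ 1 mod 36 since gcd(35, 36) = 1. 45 = 3×12 + 9. So 35^{45} ≡ 35^{9} ≡ 35 mod 36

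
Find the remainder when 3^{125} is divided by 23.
By Fermat: 3^{22} ≡ 1 mod 23. 125 = 5×22 + 15. So 3^{125} ≡ 3^{15} ≡ 12 mod 23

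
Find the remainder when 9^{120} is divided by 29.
By Fermat: 9^{28} ≡ 1 (mod 29). 120 = 4×28 + 8. So 9^{120} ≡ 9^{8} ≡ 20 (mod 29)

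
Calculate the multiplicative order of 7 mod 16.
Powers of 7 mod 16: 7^1≡7, 7^2≡1. ord_16(7) = 2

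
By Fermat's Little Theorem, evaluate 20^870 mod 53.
By Fermat: 20^{52} ≡ 1 (mod 53). 870 ≡ 38 (mod 52). So 20^{870} ≡ 20^{38} ≡ 25 (mod 53)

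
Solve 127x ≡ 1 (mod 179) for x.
Since 179 is prime, by Fermat 127^(-1) ≡ 127^{177} ≡ 148 (mod 179). Verify: 127 × 148 = 18796 ≡ 1 (mod 179)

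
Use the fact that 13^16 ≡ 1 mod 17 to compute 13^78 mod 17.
By Fermat: 13^{16} ≡ 1 mod 17. 78 = 4×16 + 14. So 13^{78} ≡ 13^{14} ≡ 16 mod 17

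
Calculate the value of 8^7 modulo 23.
By repeated squaring (mod 23): 8^{1}≡8, 8^{2}≡18, 8^{4}≡2. Then 8^{7} = 8^{4+2+1} ≡ 2 × 18 × 8 ≡ 12 (mod 23)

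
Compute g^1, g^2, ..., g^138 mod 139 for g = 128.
128^1, 128^2, ..., 128^{138} mod 139: [128, 121, 59, 46, 50, 6, 73, 31, 76, 137, 22, 36, 21, 47, 39, 127, 132, 77, 126, 4, 95, 67, 97, 45, 61, 24, 14, 124, 26, 131, 88, 5, 84, 49, 17, 91, 111, 30, 87, 16, 102, 129, 110, 41, 105, 96, 56, 79, 104, 107, 74, 20, 58, 57, 68, 86, 27, 120, 70, 64, 130, 99, 23, 25, 3, 106, 85, 38, 138, 11, 18, 80, 93, 89, 133, 66, 108, 63, 2, 117, 103, 118, 92, 100, 12, 7, 62, 13, 135, 44, 72, 42, 94, 78, 115, 125, 15, 113, 8, 51, 134, 55, 90, 122, 48, 28, 109, 52, 123, 37, 10, 29, 98, 34, 43, 83, 60, 35, 32, 65, 119, 81, 82, 71, 53, 112, 19, 69, 75, 9, 40, 116, 114, 136, 33, 54, 101, 1]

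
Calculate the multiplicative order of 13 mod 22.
Powers of 13 mod 22: 13^1≡13, 13^2≡15, 13^3≡19, 13^4≡5, 13^5≡21, 13^6≡9, 13^7≡7, 13^8≡3, 13^9≡17, 13^10≡1. So the order of 13 is 10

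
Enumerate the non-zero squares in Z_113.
Squares in Z_113*: {1, 2, 4, 7, 8, 9, 11, 13, 14, 15, 16, 18, 22, 25, 26, 28, 30, 31, 32, 36, 41, 44, 49, 50, 51, 52, 53, 56, 57, 60, 61, 62, 63, 64, 69, 72, 77, 81, 82, 83, 85, 87, 88, 91, 95, 97, 98, 99, 100, 102, 104, 105, 106, 109, 111, 112}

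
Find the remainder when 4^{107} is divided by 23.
By Fermat: 4^{22} ≡ 1 mod 23. 107 = 4×22 + 19. So 4^{107} ≡ 4^{19} ≡ 9 mod 23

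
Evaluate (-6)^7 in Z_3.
By repeated squaring (mod 3): (-6)^{1}≡0, (-6)^{2}≡0, (-6)^{4}≡0. Then (-6)^{7} = (-6)^{4+2+1} ≡ 0 × 0 × 0 ≡ 0 (mod 3)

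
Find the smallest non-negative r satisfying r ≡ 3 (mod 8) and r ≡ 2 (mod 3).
M = 8 × 3 = 24. M₁ = 3, y₁ ≡ 3 (mod 8). M₂ = 8, y₂ ≡ 2 (mod 3). r = 3×3×3 + 2×8×2 ≡ 11 (mod 24)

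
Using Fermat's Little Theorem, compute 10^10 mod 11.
By Fermat's Little Theorem, 10^{10} ≡ 1 mod 11 since 11 is prime and gcd(10, 11) = 1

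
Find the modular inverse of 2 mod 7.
Since 7 is prime, by Fermat 2^(-1) ≡ 2^{5} ≡ 4 (mod 7). Verify: 2 × 4 = 8 ≡ 1 (mod 7)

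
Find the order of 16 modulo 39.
Powers of 16 mod 39: 16^1≡16, 16^2≡22, 16^3≡1. ord_39(16) = 3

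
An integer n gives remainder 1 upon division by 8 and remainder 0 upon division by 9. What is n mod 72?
M = 8 × 9 = 72. M₁ = 9, y₁ ≡ 1 mod 8. M₂ = 8, y₂ ≡ 8 mod 9. n = 1×9×1 + 0×8×8 ≡ 9 mod 72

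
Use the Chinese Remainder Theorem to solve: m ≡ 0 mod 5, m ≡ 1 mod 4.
M = 5 × 4 = 20. M₁ = 4, y₁ ≡ 4 mod 5. M₂ = 5, y₂ ≡ 1 mod 4. m = 0×4×4 + 1×5×1 ≡ 5 mod 20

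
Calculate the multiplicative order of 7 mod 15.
Powers of 7 mod 15: 7^1≡7, 7^2≡4, 7^3≡13, 7^4≡1. Order = 4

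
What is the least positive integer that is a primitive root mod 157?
g = 5. For each prime q|156: 5^{78}≡156, 5^{52}≡12, 5^{12}≡130, none ≡ 1, so ord_157(5) = 156 and 5 is a primitive root.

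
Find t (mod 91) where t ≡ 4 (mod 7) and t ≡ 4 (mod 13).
M = 7 × 13 = 91. M₁ = 13, y₁ ≡ 6 (mod 7). M₂ = 7, y₂ ≡ 2 (mod 13). t = 4×13×6 + 4×7×2 ≡ 4 (mod 91)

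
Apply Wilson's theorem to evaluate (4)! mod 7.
(6)! = (4)! × (5) × (6) ≡ -1 (mod 7). So (4)! ≡ -1 × [(6)(5)]^(-1) ≡ 3 (mod 7)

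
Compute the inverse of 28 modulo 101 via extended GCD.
Extended GCD: 28(-18) + 101(5) = 1. So 28^(-1) ≡ -18 ≡ 83 mod 101. Verify: 28 × 83 = 2324 ≡ 1 mod 101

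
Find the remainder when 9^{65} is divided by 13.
By Fermat: 9^{12} ≡ 1 mod 13. 65 = 5×12 + 5. So 9^{65} ≡ 9^{5} ≡ 3 mod 13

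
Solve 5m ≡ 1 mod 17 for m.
Since 17 is prime, by Fermat 5^(-1) ≡ 5^{15} ≡ 7 mod 17. Verify: 5 × 7 = 35 ≡ 1 mod 17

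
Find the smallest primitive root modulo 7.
g = 3. Powers: [3, 2, 6, 4, 5, 1] generates all 6 non-zero residues.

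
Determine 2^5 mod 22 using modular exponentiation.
By repeated squaring (mod 22): 2^{1}≡2, 2^{2}≡4, 2^{4}≡16. Then 2^{5} = 2^{4+1} ≡ 16 × 2 ≡ 10 (mod 22)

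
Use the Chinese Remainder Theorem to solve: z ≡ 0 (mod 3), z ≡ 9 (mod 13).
M = 3 × 13 = 39. M₁ = 13, y₁ ≡ 1 (mod 3). M₂ = 3, y₂ ≡ 9 (mod 13). z = 0×13×1 + 9×3×9 ≡ 9 (mod 39)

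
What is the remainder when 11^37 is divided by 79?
By repeated squaring mod 79: 11^{1}≡11, 11^{2}≡42, 11^{4}≡26, 11^{8}≡44, 11^{16}≡40, 11^{32}≡20. Then 11^{37} = 11^{32+4+1} ≡ 20 × 26 × 11 ≡ 32 mod 79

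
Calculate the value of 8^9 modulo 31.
By repeated squaring mod 31: 8^{1}≡8, 8^{2}≡2, 8^{4}≡4, 8^{8}≡16. Then 8^{9} = 8^{8+1} ≡ 16 × 8 ≡ 4 mod 31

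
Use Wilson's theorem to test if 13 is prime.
(12)! mod 13 = 12. Since 12 ≡ -1 mod 13, 13 is prime.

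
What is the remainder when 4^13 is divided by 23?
By repeated squaring mod 23: 4^{1}≡4, 4^{2}≡16, 4^{4}≡3, 4^{8}≡9. Then 4^{13} = 4^{8+4+1} ≡ 9 × 3 × 4 ≡ 16 mod 23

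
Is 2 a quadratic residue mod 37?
By Euler's criterion: 2^{18} ≡ 36 (mod 37). Since this equals -1 (≡ 36), 2 is not a QR.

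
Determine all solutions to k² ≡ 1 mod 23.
The square roots of 1 mod 23 are 1 and 22. Verify: 1² = 1 ≡ 1 mod 23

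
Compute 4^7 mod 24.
By repeated squaring (mod 24): 4^{1}≡4, 4^{2}≡16, 4^{4}≡16. Then 4^{7} = 4^{4+2+1} ≡ 16 × 16 × 4 ≡ 16 (mod 24)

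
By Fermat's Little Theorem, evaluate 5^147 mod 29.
By Fermat: 5^{28} ≡ 1 mod 29. 147 = 5×28 + 7. So 5^{147} ≡ 5^{7} ≡ 28 mod 29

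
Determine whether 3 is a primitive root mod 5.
ord_5(3) divides 4. For each prime q|4: 3^{2}≡4, none ≡ 1. So 3 has order 4 and is a primitive root mod 5.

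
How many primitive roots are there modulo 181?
There are φ(181-1) = φ(180) = 48 primitive roots modulo 181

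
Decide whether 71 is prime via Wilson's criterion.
(70)! mod 71 = 70. Since 70 ≡ -1 mod 71, 71 is prime.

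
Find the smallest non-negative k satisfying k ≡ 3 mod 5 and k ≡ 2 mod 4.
M = 5 × 4 = 20. M₁ = 4, y₁ ≡ 4 mod 5. M₂ = 5, y₂ ≡ 1 mod 4. k = 3×4×4 + 2×5×1 ≡ 18 mod 20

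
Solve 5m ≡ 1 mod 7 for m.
Since 7 is prime, by Fermat 5^(-1) ≡ 5^{5} ≡ 3 mod 7. Verify: 5 × 3 = 15 ≡ 1 mod 7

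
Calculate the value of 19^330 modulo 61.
Using Fermat: 19^{60} ≡ 1 (mod 61). 330 ≡ 30 (mod 60). So 19^{330} ≡ 19^{30} ≡ 1 (mod 61)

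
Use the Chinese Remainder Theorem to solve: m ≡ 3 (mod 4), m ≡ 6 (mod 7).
M = 4 × 7 = 28. M₁ = 7, y₁ ≡ 3 (mod 4). M₂ = 4, y₂ ≡ 2 (mod 7). m = 3×7×3 + 6×4×2 ≡ 27 (mod 28)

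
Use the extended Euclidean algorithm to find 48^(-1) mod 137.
Extended GCD: 48(20) + 137(-7) = 1. So 48^(-1) ≡ 20 mod 137. Verify: 48 × 20 = 960 ≡ 1 mod 137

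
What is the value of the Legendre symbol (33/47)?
(33/47) = 33^{23} mod 47 = -1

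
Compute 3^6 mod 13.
By repeated squaring (mod 13): 3^{1}≡3, 3^{2}≡9, 3^{4}≡3. Then 3^{6} = 3^{4+2} ≡ 3 × 9 ≡ 1 (mod 13)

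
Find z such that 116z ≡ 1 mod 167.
Since 167 is prime, by Fermat 116^(-1) ≡ 116^{165} ≡ 36 mod 167. Verify: 116 × 36 = 4176 ≡ 1 mod 167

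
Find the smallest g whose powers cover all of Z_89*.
g = 3. Powers: [3, 9, 27, 81, 65, 17, 51, 64, 14, 42, ...] generates all 88 non-zero residues.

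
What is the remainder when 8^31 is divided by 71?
By repeated squaring mod 71: 8^{1}≡8, 8^{2}≡64, 8^{4}≡49, 8^{8}≡58, 8^{16}≡27. Then 8^{31} = 8^{16+8+4+2+1} ≡ 27 × 58 × 49 × 64 × 8 ≡ 29 mod 71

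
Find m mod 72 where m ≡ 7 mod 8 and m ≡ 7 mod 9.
M = 8 × 9 = 72. M₁ = 9, y₁ ≡ 1 mod 8. M₂ = 8, y₂ ≡ 8 mod 9. m = 7×9×1 + 7×8×8 ≡ 7 mod 72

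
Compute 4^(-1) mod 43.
Since 43 is prime, by Fermat 4^(-1) ≡ 4^{41} ≡ 11 mod 43. Verify: 4 × 11 = 44 ≡ 1 mod 43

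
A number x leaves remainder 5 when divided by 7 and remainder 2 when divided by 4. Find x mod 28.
M = 7 × 4 = 28. M₁ = 4, y₁ ≡ 2 mod 7. M₂ = 7, y₂ ≡ 3 mod 4. x = 5×4×2 + 2×7×3 ≡ 26 mod 28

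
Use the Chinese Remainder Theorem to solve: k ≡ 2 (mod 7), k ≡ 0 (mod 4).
M = 7 × 4 = 28. M₁ = 4, y₁ ≡ 2 (mod 7). M₂ = 7, y₂ ≡ 3 (mod 4). k = 2×4×2 + 0×7×3 ≡ 16 (mod 28)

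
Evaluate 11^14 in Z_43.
By repeated squaring mod 43: 11^{1}≡11, 11^{2}≡35, 11^{4}≡21, 11^{8}≡11. Then 11^{14} = 11^{8+4+2} ≡ 11 × 21 × 35 ≡ 1 mod 43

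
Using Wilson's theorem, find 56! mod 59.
(58)! = (56)! × (57) × (58) ≡ -1 mod 59. So (56)! ≡ -1 × [(58)(57)]^(-1) ≡ 29 mod 59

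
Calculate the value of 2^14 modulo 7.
Using Fermat: 2^{6} ≡ 1 (mod 7). 14 ≡ 2 (mod 6). So 2^{14} ≡ 2^{2} ≡ 4 (mod 7)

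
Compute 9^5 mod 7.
By repeated squaring (mod 7): 9^{1}≡2, 9^{2}≡4, 9^{4}≡2. Then 9^{5} = 9^{4+1} ≡ 2 × 2 ≡ 4 (mod 7)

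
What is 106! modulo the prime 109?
(108)! = (106)! × (107) × (108) ≡ -1 mod 109. So (106)! ≡ -1 × [(108)(107)]^(-1) ≡ 54 mod 109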